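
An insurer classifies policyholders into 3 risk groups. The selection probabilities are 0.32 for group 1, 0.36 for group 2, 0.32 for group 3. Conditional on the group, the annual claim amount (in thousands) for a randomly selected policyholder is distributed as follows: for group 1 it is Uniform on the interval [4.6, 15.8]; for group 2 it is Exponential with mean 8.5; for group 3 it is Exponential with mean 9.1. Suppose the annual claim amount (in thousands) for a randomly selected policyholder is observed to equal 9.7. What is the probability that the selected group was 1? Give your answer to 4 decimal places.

Likelihoods f(9.7 | ·): 1: 0.0892857; 2: 0.0375815; 3: 0.0378468.
Posterior ∝ prior × likelihood. Numerator for 1: 0.32·0.0892857 = 0.0285714.
Normalizing constant: 0.32·0.0892857 + 0.36·0.0375815 + 0.32·0.0378468 = 0.0542118.
P(1 | observation) = 0.0285714 / 0.0542118 = 0.527034.

0.5270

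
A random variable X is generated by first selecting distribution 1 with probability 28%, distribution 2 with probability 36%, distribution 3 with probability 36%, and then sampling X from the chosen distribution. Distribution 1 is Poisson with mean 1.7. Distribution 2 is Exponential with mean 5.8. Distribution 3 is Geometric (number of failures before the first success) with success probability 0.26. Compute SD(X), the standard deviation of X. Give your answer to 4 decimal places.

4.4142

Per component, 1: μ=1.7, E[X²]=4.59; 2: μ=5.8, E[X²]=67.28; 3: μ=2.84615, E[X²]=19.0473.
E[X] = 0.28·1.7 + 0.36·5.8 + 0.36·2.84615 = 3.58862.
E[X²] = 0.28·4.59 + 0.36·67.28 + 0.36·19.0473 = 32.363.
Var(X) = E[X²] − (E[X])² = 32.363 − 12.8782 = 19.4849.
SD(X) = √19.4849 = 4.41417.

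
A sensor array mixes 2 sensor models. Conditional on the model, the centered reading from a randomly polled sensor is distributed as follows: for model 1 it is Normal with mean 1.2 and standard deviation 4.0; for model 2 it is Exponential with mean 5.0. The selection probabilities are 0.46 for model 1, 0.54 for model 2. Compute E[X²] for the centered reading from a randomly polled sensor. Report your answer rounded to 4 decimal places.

35.0224

For each component E[X²] = Var + (mean)², giving 1: 17.44; 2: 50.
Overall E[X²] = 0.46·17.44 + 0.54·50 = 35.0224.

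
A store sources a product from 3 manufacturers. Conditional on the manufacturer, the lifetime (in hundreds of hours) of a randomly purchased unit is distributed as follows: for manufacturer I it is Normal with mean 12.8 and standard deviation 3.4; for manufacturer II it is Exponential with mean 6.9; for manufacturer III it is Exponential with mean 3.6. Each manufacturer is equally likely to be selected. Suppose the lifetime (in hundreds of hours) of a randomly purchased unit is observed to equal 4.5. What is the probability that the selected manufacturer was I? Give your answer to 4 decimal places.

Likelihoods f(4.5 | ·): I: 0.00596179; II: 0.0754945; III: 0.0795847.
Posterior ∝ prior × likelihood. Numerator for I: 0.333333·0.00596179 = 0.00198726.
Normalizing constant: 0.333333·0.00596179 + 0.333333·0.0754945 + 0.333333·0.0795847 = 0.0536803.
P(I | observation) = 0.00198726 / 0.0536803 = 0.0370203.

0.0370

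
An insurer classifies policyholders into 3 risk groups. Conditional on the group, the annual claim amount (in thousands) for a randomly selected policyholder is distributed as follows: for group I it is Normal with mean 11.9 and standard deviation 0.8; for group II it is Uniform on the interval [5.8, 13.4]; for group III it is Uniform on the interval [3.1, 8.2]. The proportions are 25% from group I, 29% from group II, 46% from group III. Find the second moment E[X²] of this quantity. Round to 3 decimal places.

For each component E[X²] = Var + (mean)², giving I: 142.25; II: 96.9733; III: 34.09.
Overall E[X²] = 0.25·142.25 + 0.29·96.9733 + 0.46·34.09 = 79.3662.

79.366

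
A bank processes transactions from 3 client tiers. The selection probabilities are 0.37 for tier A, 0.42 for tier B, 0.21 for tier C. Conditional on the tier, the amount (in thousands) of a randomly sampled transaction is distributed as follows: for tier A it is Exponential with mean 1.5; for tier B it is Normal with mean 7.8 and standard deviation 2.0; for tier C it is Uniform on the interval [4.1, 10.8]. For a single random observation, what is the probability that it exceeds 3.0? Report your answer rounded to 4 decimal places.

0.6766

Conditional on each tier, P(X > 3.0): A: 0.135335; B: 0.991802; C: 1.
By total probability, P(X > 3.0) = 0.37·0.135335 + 0.42·0.991802 + 0.21·1 = 0.676631.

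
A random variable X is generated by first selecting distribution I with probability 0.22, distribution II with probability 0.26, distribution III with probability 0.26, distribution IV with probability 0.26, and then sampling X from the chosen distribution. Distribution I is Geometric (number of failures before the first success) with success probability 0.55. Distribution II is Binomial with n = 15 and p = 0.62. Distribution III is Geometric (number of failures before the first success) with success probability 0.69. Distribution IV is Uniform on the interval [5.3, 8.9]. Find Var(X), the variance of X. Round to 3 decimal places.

Per component, I: μ=0.818182, E[X²]=2.15702; II: μ=9.3, E[X²]=90.024; III: μ=0.449275, E[X²]=0.852972; IV: μ=7.1, E[X²]=51.49.
E[X] = 0.22·0.818182 + 0.26·9.3 + 0.26·0.449275 + 0.26·7.1 = 4.56081.
E[X²] = 0.22·2.15702 + 0.26·90.024 + 0.26·0.852972 + 0.26·51.49 = 37.49.
Var(X) = E[X²] − (E[X])² = 37.49 − 20.801 = 16.689.

16.689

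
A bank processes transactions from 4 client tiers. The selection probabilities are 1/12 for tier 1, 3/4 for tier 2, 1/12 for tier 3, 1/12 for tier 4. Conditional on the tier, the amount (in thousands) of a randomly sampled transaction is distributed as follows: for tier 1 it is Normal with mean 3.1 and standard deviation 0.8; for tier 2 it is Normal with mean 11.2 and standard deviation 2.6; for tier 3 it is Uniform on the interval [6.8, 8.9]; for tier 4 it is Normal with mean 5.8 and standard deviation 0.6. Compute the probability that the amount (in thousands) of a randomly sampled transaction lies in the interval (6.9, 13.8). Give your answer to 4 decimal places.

Conditional on each tier, P(6.9 < X < 13.8): 1: 1.01708e-06; 2: 0.792265; 3: 0.952381; 4: 0.0333765.
By total probability, P(6.9 < X < 13.8) = 0.0833333·1.01708e-06 + 0.75·0.792265 + 0.0833333·0.952381 + 0.0833333·0.0333765 = 0.676346.

0.6763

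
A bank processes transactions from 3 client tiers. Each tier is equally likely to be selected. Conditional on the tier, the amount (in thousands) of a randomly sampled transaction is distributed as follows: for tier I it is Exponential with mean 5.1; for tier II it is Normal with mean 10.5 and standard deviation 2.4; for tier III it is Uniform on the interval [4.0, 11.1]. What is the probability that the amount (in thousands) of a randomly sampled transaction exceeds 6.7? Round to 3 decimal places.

0.611

Conditional on each tier, P(X > 6.7): I: 0.268817; II: 0.943327; III: 0.619718.
By total probability, P(X > 6.7) = 0.333333·0.268817 + 0.333333·0.943327 + 0.333333·0.619718 = 0.610621.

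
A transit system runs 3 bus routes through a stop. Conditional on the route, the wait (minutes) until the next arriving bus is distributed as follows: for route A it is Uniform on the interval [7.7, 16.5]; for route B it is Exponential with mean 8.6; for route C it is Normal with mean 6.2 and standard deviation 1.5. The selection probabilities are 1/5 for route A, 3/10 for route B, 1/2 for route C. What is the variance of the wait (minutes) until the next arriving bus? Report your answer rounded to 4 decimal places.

29.6837

Per component, A: μ=12.1, E[X²]=152.863; B: μ=8.6, E[X²]=147.92; C: μ=6.2, E[X²]=40.69.
E[X] = 0.2·12.1 + 0.3·8.6 + 0.5·6.2 = 8.1.
E[X²] = 0.2·152.863 + 0.3·147.92 + 0.5·40.69 = 95.2937.
Var(X) = E[X²] − (E[X])² = 95.2937 − 65.61 = 29.6837.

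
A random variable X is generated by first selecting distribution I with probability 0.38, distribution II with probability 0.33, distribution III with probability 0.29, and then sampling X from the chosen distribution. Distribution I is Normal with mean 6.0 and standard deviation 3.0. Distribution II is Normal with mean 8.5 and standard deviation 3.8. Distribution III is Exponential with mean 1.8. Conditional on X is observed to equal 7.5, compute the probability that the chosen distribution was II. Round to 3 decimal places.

0.415

Likelihoods f(7.5 | ·): I: 0.117355; II: 0.101412; III: 0.00861325.
Posterior ∝ prior × likelihood. Numerator for II: 0.33·0.101412 = 0.0334659.
Normalizing constant: 0.38·0.117355 + 0.33·0.101412 + 0.29·0.00861325 = 0.0805587.
P(II | observation) = 0.0334659 / 0.0805587 = 0.415423.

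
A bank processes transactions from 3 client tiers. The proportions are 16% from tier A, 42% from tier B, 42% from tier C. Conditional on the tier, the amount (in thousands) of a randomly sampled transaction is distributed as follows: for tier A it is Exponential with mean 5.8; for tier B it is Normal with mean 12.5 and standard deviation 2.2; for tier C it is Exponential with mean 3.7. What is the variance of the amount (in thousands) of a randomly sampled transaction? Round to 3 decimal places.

Per component, A: μ=5.8, E[X²]=67.28; B: μ=12.5, E[X²]=161.09; C: μ=3.7, E[X²]=27.38.
E[X] = 0.16·5.8 + 0.42·12.5 + 0.42·3.7 = 7.732.
E[X²] = 0.16·67.28 + 0.42·161.09 + 0.42·27.38 = 89.9222.
Var(X) = E[X²] − (E[X])² = 89.9222 − 59.7838 = 30.1384.

30.138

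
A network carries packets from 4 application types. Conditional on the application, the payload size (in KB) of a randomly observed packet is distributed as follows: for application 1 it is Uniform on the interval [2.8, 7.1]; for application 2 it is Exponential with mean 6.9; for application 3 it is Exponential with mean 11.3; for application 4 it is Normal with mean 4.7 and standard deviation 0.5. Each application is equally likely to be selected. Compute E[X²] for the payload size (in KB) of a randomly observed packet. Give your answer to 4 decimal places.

99.7458

For each component E[X²] = Var + (mean)², giving 1: 26.0433; 2: 95.22; 3: 255.38; 4: 22.34.
Overall E[X²] = 0.25·26.0433 + 0.25·95.22 + 0.25·255.38 + 0.25·22.34 = 99.7458.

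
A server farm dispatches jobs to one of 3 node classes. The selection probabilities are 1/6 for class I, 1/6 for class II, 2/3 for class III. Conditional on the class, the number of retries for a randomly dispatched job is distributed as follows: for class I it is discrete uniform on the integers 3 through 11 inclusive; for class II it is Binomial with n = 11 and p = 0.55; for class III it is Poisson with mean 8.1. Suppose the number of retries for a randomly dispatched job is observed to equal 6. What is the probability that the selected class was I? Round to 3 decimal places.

Likelihoods P(X=6 | ·): I: 0.111111; II: 0.235983; III: 0.119067.
Posterior ∝ prior × likelihood. Numerator for I: 0.166667·0.111111 = 0.0185185.
Normalizing constant: 0.166667·0.111111 + 0.166667·0.235983 + 0.666667·0.119067 = 0.137227.
P(I | observation) = 0.0185185 / 0.137227 = 0.134948.

0.135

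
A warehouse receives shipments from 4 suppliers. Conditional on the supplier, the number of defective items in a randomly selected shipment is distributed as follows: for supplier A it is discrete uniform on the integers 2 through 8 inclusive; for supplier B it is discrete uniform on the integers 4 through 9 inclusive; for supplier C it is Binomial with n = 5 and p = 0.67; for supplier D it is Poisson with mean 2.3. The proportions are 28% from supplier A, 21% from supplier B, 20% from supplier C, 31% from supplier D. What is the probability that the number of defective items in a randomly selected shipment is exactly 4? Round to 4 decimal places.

0.1777

Conditional on each supplier, P(X = 4): A: 0.142857; B: 0.166667; C: 0.332493; D: 0.116902.
By total probability, P(X = 4) = 0.28·0.142857 + 0.21·0.166667 + 0.2·0.332493 + 0.31·0.116902 = 0.177738.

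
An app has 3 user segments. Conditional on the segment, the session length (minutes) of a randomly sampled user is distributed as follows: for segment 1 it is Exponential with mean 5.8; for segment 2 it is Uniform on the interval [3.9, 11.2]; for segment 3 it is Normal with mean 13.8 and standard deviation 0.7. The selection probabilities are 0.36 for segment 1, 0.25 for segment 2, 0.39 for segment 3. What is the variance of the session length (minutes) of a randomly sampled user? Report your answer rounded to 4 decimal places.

Per component, 1: μ=5.8, E[X²]=67.28; 2: μ=7.55, E[X²]=61.4433; 3: μ=13.8, E[X²]=190.93.
E[X] = 0.36·5.8 + 0.25·7.55 + 0.39·13.8 = 9.3575.
E[X²] = 0.36·67.28 + 0.25·61.4433 + 0.39·190.93 = 114.044.
Var(X) = E[X²] − (E[X])² = 114.044 − 87.5628 = 26.4815.

26.4815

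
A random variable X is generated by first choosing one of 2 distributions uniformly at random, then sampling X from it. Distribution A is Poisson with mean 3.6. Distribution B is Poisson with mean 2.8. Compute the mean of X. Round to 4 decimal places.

Component means — A: 3.6; B: 2.8.
E[X] = 0.5·3.6 + 0.5·2.8 = 3.2.

3.2000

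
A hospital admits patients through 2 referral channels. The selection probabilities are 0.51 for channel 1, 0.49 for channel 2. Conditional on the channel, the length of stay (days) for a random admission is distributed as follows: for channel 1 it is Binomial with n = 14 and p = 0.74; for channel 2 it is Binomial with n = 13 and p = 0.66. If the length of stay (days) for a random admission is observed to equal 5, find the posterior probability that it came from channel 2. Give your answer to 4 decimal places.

0.9198

Likelihoods P(X=5 | ·): 1: 0.00241203; 2: 0.0287826.
Posterior ∝ prior × likelihood. Numerator for 2: 0.49·0.0287826 = 0.0141035.
Normalizing constant: 0.51·0.00241203 + 0.49·0.0287826 = 0.0153336.
P(2 | observation) = 0.0141035 / 0.0153336 = 0.919775.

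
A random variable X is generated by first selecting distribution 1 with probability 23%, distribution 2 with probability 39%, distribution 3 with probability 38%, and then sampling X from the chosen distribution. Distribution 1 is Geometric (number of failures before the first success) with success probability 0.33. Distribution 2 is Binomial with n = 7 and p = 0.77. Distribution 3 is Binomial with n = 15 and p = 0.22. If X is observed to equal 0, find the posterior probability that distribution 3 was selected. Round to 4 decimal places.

0.1075

Likelihoods P(X=0 | ·): 1: 0.33; 2: 3.40483e-05; 3: 0.0240668.
Posterior ∝ prior × likelihood. Numerator for 3: 0.38·0.0240668 = 0.0091454.
Normalizing constant: 0.23·0.33 + 0.39·3.40483e-05 + 0.38·0.0240668 = 0.0850587.
P(3 | observation) = 0.0091454 / 0.0850587 = 0.107519.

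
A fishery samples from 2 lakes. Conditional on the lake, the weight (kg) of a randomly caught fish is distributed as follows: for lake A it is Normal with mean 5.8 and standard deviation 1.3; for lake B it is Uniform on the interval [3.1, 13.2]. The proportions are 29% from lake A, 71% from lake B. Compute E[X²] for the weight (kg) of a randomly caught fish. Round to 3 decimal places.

For each component E[X²] = Var + (mean)², giving A: 35.33; B: 74.9233.
Overall E[X²] = 0.29·35.33 + 0.71·74.9233 = 63.4413.

63.441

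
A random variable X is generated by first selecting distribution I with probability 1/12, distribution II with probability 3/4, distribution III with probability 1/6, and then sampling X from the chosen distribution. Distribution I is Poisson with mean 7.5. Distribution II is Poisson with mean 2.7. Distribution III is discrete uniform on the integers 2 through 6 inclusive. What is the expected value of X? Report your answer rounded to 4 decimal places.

Component means — I: 7.5; II: 2.7; III: 4.
E[X] = 0.0833333·7.5 + 0.75·2.7 + 0.166667·4 = 3.31667.

3.3167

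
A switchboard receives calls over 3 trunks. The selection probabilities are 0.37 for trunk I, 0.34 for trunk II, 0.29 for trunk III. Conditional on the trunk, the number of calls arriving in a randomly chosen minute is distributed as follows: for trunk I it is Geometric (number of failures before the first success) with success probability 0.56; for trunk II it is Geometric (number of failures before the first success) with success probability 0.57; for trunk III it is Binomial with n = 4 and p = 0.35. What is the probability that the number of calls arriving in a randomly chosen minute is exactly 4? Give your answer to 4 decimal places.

0.0187

Conditional on each trunk, P(X = 4): I: 0.0209893; II: 0.0194872; III: 0.0150062.
By total probability, P(X = 4) = 0.37·0.0209893 + 0.34·0.0194872 + 0.29·0.0150062 = 0.0187435.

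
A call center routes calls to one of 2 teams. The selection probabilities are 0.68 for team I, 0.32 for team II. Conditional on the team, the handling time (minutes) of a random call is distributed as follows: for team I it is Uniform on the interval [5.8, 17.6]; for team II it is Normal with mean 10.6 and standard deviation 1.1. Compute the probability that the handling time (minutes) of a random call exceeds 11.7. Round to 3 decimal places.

Conditional on each team, P(X > 11.7): I: 0.5; II: 0.158655.
By total probability, P(X > 11.7) = 0.68·0.5 + 0.32·0.158655 = 0.39077.

0.391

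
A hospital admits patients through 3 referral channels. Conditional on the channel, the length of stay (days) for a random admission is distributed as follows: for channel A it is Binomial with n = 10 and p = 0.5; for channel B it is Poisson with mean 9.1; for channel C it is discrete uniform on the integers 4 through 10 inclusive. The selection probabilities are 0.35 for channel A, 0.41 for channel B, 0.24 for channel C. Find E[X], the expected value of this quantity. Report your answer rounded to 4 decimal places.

Component means — A: 5; B: 9.1; C: 7.
E[X] = 0.35·5 + 0.41·9.1 + 0.24·7 = 7.161.

7.1610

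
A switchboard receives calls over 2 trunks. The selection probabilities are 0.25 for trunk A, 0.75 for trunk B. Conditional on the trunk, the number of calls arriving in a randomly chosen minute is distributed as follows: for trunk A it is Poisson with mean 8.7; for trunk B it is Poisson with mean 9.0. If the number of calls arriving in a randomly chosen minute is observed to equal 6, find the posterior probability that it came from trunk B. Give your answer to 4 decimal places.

Likelihoods P(X=6 | ·): A: 0.100328; B: 0.0910903.
Posterior ∝ prior × likelihood. Numerator for B: 0.75·0.0910903 = 0.0683177.
Normalizing constant: 0.25·0.100328 + 0.75·0.0910903 = 0.0933997.
P(B | observation) = 0.0683177 / 0.0933997 = 0.731456.

0.7315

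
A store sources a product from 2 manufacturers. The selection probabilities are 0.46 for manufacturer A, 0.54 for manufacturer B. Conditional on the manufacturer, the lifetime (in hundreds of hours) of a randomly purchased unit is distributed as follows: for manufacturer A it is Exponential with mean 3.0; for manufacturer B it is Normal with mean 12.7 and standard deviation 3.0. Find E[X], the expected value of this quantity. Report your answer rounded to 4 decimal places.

Component means — A: 3; B: 12.7.
E[X] = 0.46·3 + 0.54·12.7 = 8.238.

8.2380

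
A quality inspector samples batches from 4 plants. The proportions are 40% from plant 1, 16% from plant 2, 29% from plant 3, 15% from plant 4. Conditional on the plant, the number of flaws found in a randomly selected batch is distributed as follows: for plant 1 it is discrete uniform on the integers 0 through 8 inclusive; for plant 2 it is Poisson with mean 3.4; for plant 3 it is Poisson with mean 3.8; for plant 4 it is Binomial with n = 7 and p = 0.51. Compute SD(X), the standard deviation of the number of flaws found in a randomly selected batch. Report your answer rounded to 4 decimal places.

2.1504

Per component, 1: μ=4, E[X²]=22.6667; 2: μ=3.4, E[X²]=14.96; 3: μ=3.8, E[X²]=18.24; 4: μ=3.57, E[X²]=14.4942.
E[X] = 0.4·4 + 0.16·3.4 + 0.29·3.8 + 0.15·3.57 = 3.7815.
E[X²] = 0.4·22.6667 + 0.16·14.96 + 0.29·18.24 + 0.15·14.4942 = 18.924.
Var(X) = E[X²] − (E[X])² = 18.924 − 14.2997 = 4.62425.
SD(X) = √4.62425 = 2.15041.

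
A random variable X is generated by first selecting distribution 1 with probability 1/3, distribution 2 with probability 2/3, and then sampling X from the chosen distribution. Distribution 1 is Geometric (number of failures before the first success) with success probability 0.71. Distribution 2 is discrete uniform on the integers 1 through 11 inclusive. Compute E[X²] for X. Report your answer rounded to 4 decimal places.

30.9140

For each component E[X²] = Var + (mean)², giving 1: 0.742115; 2: 46.
Overall E[X²] = 0.333333·0.742115 + 0.666667·46 = 30.914.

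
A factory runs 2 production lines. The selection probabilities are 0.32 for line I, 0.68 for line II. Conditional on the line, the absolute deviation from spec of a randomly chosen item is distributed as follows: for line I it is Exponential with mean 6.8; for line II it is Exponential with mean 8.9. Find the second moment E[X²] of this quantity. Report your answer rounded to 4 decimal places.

137.3192

For each component E[X²] = Var + (mean)², giving I: 92.48; II: 158.42.
Overall E[X²] = 0.32·92.48 + 0.68·158.42 = 137.319.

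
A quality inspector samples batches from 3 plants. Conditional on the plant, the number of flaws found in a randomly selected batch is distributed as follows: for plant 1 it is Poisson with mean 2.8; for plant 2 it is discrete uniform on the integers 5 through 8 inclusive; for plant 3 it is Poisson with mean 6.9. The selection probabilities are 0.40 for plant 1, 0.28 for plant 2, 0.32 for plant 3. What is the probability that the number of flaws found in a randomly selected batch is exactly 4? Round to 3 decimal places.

0.093

Conditional on each plant, P(X = 4): 1: 0.155739; 2: 0; 3: 0.0951816.
By total probability, P(X = 4) = 0.4·0.155739 + 0.28·0 + 0.32·0.0951816 = 0.0927536.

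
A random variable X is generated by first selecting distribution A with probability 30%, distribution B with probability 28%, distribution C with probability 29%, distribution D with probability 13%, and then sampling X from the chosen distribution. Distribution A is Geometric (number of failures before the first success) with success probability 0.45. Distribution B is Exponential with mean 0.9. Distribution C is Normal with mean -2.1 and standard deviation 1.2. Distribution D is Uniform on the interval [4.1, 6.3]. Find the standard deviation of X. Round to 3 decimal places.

Per component, A: μ=1.22222, E[X²]=4.20988; B: μ=0.9, E[X²]=1.62; C: μ=-2.1, E[X²]=5.85; D: μ=5.2, E[X²]=27.4433.
E[X] = 0.3·1.22222 + 0.28·0.9 + 0.29·-2.1 + 0.13·5.2 = 0.685667.
E[X²] = 0.3·4.20988 + 0.28·1.62 + 0.29·5.85 + 0.13·27.4433 = 6.9807.
Var(X) = E[X²] − (E[X])² = 6.9807 − 0.470139 = 6.51056.
SD(X) = √6.51056 = 2.55158.

2.552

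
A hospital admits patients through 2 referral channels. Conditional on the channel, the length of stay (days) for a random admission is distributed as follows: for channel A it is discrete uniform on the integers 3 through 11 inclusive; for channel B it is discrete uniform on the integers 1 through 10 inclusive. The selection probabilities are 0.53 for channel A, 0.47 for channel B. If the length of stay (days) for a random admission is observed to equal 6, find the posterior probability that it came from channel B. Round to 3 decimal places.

Likelihoods P(X=6 | ·): A: 0.111111; B: 0.1.
Posterior ∝ prior × likelihood. Numerator for B: 0.47·0.1 = 0.047.
Normalizing constant: 0.53·0.111111 + 0.47·0.1 = 0.105889.
P(B | observation) = 0.047 / 0.105889 = 0.443861.

0.444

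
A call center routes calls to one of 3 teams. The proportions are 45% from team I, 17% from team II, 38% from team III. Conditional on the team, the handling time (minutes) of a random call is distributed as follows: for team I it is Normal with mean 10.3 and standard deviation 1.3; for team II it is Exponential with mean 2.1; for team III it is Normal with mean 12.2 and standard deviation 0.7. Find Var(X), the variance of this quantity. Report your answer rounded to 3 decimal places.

Per component, I: μ=10.3, E[X²]=107.78; II: μ=2.1, E[X²]=8.82; III: μ=12.2, E[X²]=149.33.
E[X] = 0.45·10.3 + 0.17·2.1 + 0.38·12.2 = 9.628.
E[X²] = 0.45·107.78 + 0.17·8.82 + 0.38·149.33 = 106.746.
Var(X) = E[X²] − (E[X])² = 106.746 − 92.6984 = 14.0474.

14.047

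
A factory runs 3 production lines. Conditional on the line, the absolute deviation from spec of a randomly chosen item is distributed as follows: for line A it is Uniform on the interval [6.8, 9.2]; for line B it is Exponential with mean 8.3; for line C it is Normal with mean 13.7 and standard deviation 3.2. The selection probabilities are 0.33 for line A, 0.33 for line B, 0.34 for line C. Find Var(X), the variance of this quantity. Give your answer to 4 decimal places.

Per component, A: μ=8, E[X²]=64.48; B: μ=8.3, E[X²]=137.78; C: μ=13.7, E[X²]=197.93.
E[X] = 0.33·8 + 0.33·8.3 + 0.34·13.7 = 10.037.
E[X²] = 0.33·64.48 + 0.33·137.78 + 0.34·197.93 = 134.042.
Var(X) = E[X²] − (E[X])² = 134.042 − 100.741 = 33.3006.

33.3006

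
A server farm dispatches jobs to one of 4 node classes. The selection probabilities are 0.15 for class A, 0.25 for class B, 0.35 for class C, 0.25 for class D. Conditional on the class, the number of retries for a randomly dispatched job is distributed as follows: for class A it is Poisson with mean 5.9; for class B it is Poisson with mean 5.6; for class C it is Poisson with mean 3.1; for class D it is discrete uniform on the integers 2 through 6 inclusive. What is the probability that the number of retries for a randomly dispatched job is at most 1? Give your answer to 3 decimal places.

Conditional on each class, P(X ≤ 1): A: 0.0189022; B: 0.0244059; C: 0.184702; D: 0.
By total probability, P(X ≤ 1) = 0.15·0.0189022 + 0.25·0.0244059 + 0.35·0.184702 + 0.25·0 = 0.0735824.

0.074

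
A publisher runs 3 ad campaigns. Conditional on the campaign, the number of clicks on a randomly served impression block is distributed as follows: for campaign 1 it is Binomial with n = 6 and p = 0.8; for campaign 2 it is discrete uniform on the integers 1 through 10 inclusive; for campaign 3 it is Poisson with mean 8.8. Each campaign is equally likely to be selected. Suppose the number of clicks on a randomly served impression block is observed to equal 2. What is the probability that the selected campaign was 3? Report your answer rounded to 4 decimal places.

Likelihoods P(X=2 | ·): 1: 0.01536; 2: 0.1; 3: 0.00583638.
Posterior ∝ prior × likelihood. Numerator for 3: 0.333333·0.00583638 = 0.00194546.
Normalizing constant: 0.333333·0.01536 + 0.333333·0.1 + 0.333333·0.00583638 = 0.0403988.
P(3 | observation) = 0.00194546 / 0.0403988 = 0.0481564.

0.0482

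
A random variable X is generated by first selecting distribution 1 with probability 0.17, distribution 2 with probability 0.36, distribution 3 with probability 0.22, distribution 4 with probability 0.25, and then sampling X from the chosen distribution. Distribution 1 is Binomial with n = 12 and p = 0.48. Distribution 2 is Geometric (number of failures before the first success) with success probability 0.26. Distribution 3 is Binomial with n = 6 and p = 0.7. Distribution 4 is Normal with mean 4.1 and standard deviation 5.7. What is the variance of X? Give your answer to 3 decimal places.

13.865

Per component, 1: μ=5.76, E[X²]=36.1728; 2: μ=2.84615, E[X²]=19.0473; 3: μ=4.2, E[X²]=18.9; 4: μ=4.1, E[X²]=49.3.
E[X] = 0.17·5.76 + 0.36·2.84615 + 0.22·4.2 + 0.25·4.1 = 3.95282.
E[X²] = 0.17·36.1728 + 0.36·19.0473 + 0.22·18.9 + 0.25·49.3 = 29.4894.
Var(X) = E[X²] − (E[X])² = 29.4894 − 15.6247 = 13.8647.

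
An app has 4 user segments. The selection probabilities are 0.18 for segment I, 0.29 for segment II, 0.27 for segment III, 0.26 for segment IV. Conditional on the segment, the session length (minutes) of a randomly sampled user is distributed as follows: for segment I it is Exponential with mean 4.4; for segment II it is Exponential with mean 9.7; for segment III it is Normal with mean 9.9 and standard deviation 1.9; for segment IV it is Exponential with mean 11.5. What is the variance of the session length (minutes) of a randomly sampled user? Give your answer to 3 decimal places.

71.853

Per component, I: μ=4.4, E[X²]=38.72; II: μ=9.7, E[X²]=188.18; III: μ=9.9, E[X²]=101.62; IV: μ=11.5, E[X²]=264.5.
E[X] = 0.18·4.4 + 0.29·9.7 + 0.27·9.9 + 0.26·11.5 = 9.268.
E[X²] = 0.18·38.72 + 0.29·188.18 + 0.27·101.62 + 0.26·264.5 = 157.749.
Var(X) = E[X²] − (E[X])² = 157.749 − 85.8958 = 71.8534.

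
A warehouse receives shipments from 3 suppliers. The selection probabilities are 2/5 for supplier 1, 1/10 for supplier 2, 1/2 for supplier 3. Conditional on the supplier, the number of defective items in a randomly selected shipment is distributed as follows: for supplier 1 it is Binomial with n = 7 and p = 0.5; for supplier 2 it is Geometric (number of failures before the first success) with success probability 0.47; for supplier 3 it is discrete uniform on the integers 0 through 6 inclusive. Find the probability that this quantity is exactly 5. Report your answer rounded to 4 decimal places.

Conditional on each supplier, P(X = 5): 1: 0.164062; 2: 0.0196552; 3: 0.142857.
By total probability, P(X = 5) = 0.4·0.164062 + 0.1·0.0196552 + 0.5·0.142857 = 0.139019.

0.1390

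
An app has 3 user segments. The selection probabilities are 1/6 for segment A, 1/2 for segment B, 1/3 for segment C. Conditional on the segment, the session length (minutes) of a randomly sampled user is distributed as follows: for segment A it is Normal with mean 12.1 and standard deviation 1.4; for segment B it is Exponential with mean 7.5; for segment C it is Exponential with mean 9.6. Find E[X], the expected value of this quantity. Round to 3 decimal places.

Component means — A: 12.1; B: 7.5; C: 9.6.
E[X] = 0.166667·12.1 + 0.5·7.5 + 0.333333·9.6 = 8.96667.

8.967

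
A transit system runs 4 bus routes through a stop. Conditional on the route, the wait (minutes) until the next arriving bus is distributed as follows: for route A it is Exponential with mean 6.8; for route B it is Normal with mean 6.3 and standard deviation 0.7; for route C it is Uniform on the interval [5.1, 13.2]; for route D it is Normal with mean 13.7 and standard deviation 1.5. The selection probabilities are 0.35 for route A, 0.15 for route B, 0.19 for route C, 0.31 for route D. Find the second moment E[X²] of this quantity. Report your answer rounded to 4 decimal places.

For each component E[X²] = Var + (mean)², giving A: 92.48; B: 40.18; C: 89.19; D: 189.94.
Overall E[X²] = 0.35·92.48 + 0.15·40.18 + 0.19·89.19 + 0.31·189.94 = 114.222.

114.2225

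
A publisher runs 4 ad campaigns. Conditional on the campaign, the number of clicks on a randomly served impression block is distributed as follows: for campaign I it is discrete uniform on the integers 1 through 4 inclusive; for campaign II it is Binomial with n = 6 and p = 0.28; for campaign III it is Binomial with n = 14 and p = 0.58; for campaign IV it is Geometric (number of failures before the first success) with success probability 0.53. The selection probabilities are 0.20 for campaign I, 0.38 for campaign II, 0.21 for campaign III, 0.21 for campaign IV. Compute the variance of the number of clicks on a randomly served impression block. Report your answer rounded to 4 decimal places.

8.9312

Per component, I: μ=2.5, E[X²]=7.5; II: μ=1.68, E[X²]=4.032; III: μ=8.12, E[X²]=69.3448; IV: μ=0.886792, E[X²]=2.45959.
E[X] = 0.2·2.5 + 0.38·1.68 + 0.21·8.12 + 0.21·0.886792 = 3.02983.
E[X²] = 0.2·7.5 + 0.38·4.032 + 0.21·69.3448 + 0.21·2.45959 = 18.1111.
Var(X) = E[X²] − (E[X])² = 18.1111 − 9.17985 = 8.93123.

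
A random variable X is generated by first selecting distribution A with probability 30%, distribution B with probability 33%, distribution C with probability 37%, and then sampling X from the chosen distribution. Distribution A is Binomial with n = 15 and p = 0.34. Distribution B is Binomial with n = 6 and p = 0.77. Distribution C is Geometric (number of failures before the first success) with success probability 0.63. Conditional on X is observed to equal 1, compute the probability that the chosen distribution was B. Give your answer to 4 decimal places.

0.0107

Likelihoods P(X=1 | ·): A: 0.015177; B: 0.00297359; C: 0.2331.
Posterior ∝ prior × likelihood. Numerator for B: 0.33·0.00297359 = 0.000981285.
Normalizing constant: 0.3·0.015177 + 0.33·0.00297359 + 0.37·0.2331 = 0.0917814.
P(B | observation) = 0.000981285 / 0.0917814 = 0.0106915.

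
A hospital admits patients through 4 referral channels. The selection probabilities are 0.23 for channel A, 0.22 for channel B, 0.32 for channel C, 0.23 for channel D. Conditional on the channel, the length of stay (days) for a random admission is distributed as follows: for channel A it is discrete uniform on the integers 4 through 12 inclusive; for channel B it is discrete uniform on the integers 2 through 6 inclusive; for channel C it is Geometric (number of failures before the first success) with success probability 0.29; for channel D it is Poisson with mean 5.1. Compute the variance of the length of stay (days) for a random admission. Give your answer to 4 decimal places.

10.1191

Per component, A: μ=8, E[X²]=70.6667; B: μ=4, E[X²]=18; C: μ=2.44828, E[X²]=14.4364; D: μ=5.1, E[X²]=31.11.
E[X] = 0.23·8 + 0.22·4 + 0.32·2.44828 + 0.23·5.1 = 4.67645.
E[X²] = 0.23·70.6667 + 0.22·18 + 0.32·14.4364 + 0.23·31.11 = 31.9883.
Var(X) = E[X²] − (E[X])² = 31.9883 − 21.8692 = 10.1191.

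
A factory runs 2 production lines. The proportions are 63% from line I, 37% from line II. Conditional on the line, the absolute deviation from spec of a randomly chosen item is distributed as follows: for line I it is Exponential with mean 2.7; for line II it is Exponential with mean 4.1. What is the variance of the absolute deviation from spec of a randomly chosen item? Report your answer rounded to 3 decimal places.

11.269

Per component, I: μ=2.7, E[X²]=14.58; II: μ=4.1, E[X²]=33.62.
E[X] = 0.63·2.7 + 0.37·4.1 = 3.218.
E[X²] = 0.63·14.58 + 0.37·33.62 = 21.6248.
Var(X) = E[X²] − (E[X])² = 21.6248 − 10.3555 = 11.2693.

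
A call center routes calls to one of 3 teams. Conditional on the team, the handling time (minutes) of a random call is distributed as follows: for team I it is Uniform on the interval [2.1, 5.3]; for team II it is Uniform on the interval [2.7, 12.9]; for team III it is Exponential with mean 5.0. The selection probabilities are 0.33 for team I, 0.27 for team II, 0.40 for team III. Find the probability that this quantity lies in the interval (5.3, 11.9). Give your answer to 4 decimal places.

Conditional on each team, P(5.3 < X < 11.9): I: 0; II: 0.647059; III: 0.253905.
By total probability, P(5.3 < X < 11.9) = 0.33·0 + 0.27·0.647059 + 0.4·0.253905 = 0.276268.

0.2763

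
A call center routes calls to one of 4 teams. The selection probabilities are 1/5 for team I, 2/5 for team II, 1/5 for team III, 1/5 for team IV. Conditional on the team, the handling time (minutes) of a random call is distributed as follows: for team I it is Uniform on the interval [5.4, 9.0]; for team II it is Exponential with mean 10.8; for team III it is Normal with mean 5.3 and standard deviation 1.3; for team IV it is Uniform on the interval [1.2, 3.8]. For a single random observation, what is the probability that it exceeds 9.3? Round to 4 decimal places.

Conditional on each team, P(X > 9.3): I: 0; II: 0.422692; III: 0.00104575; IV: 0.
By total probability, P(X > 9.3) = 0.2·0 + 0.4·0.422692 + 0.2·0.00104575 + 0.2·0 = 0.169286.

0.1693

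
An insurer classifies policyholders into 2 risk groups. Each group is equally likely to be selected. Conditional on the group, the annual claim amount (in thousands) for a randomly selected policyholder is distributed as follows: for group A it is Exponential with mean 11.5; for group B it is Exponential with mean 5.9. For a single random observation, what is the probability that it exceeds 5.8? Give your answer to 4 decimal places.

Conditional on each group, P(X > 5.8): A: 0.603899; B: 0.374168.
By total probability, P(X > 5.8) = 0.5·0.603899 + 0.5·0.374168 = 0.489034.

0.4890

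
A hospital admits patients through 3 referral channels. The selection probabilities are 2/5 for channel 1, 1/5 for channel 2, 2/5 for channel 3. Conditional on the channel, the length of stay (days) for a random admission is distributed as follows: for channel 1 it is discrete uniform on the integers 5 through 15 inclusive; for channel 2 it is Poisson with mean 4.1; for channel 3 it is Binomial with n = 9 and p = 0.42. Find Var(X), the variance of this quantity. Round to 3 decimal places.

14.680

Per component, 1: μ=10, E[X²]=110; 2: μ=4.1, E[X²]=20.91; 3: μ=3.78, E[X²]=16.4808.
E[X] = 0.4·10 + 0.2·4.1 + 0.4·3.78 = 6.332.
E[X²] = 0.4·110 + 0.2·20.91 + 0.4·16.4808 = 54.7743.
Var(X) = E[X²] − (E[X])² = 54.7743 − 40.0942 = 14.6801.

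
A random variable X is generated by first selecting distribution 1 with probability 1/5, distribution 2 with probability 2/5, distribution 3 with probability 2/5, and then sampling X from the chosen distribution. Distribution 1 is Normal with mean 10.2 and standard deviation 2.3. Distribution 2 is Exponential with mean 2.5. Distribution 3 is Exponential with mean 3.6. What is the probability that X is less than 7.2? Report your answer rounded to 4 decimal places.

0.7426

Conditional on each component, P(X < 7.2): 1: 0.0960575; 2: 0.943865; 3: 0.864665.
By total probability, P(X < 7.2) = 0.2·0.0960575 + 0.4·0.943865 + 0.4·0.864665 = 0.742623.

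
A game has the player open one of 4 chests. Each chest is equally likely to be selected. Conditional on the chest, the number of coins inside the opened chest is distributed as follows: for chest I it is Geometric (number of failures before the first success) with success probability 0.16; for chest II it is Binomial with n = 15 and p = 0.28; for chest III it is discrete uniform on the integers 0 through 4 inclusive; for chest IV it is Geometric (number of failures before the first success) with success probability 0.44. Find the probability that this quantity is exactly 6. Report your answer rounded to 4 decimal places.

0.0488

Conditional on each chest, P(X = 6): I: 0.0562077; II: 0.125414; III: 0; IV: 0.01357.
By total probability, P(X = 6) = 0.25·0.0562077 + 0.25·0.125414 + 0.25·0 + 0.25·0.01357 = 0.0487978.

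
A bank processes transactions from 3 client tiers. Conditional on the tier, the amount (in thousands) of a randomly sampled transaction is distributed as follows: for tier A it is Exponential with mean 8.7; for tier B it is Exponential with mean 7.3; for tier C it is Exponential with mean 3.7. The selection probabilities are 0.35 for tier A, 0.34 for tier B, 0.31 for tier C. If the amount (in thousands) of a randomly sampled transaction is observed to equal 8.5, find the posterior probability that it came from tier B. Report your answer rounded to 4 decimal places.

Likelihoods f(8.5 | ·): A: 0.0432683; B: 0.0427555; C: 0.0271703.
Posterior ∝ prior × likelihood. Numerator for B: 0.34·0.0427555 = 0.0145369.
Normalizing constant: 0.35·0.0432683 + 0.34·0.0427555 + 0.31·0.0271703 = 0.0381036.
P(B | observation) = 0.0145369 / 0.0381036 = 0.381509.

0.3815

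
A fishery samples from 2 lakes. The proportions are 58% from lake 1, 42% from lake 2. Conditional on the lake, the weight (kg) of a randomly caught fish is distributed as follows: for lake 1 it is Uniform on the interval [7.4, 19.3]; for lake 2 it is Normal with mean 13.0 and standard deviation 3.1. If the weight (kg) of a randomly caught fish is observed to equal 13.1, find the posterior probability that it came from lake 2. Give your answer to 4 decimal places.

0.5257

Likelihoods f(13.1 | ·): 1: 0.0840336; 2: 0.128624.
Posterior ∝ prior × likelihood. Numerator for 2: 0.42·0.128624 = 0.0540221.
Normalizing constant: 0.58·0.0840336 + 0.42·0.128624 = 0.102762.
P(2 | observation) = 0.0540221 / 0.102762 = 0.525703.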